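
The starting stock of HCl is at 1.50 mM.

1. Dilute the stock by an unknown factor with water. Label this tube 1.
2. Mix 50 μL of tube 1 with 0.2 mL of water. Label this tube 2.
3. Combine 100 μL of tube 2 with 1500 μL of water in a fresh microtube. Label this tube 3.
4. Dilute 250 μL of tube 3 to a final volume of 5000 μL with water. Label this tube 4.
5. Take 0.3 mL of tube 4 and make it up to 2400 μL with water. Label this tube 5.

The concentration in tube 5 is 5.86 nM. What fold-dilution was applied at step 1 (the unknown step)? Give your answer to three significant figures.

Step 1: unknown factor x
Step 2: 50 μL + 0.2 mL = 250 μL total → factor 250/50 = 5
Step 3: 100 μL + 1500 μL = 1600 μL total → factor 1600/100 = 16
Step 4: 250 μL brought to 5000 μL → factor 5000/250 = 20
Step 5: 0.3 mL brought to 2400 μL → factor 2.4/0.3 = 8
Product of known-step factors = 12800
Overall factor = 1.50 mM / (5.86 nM) = 2.5597 × 10^5
x = 2.5597 × 10^5 / 12800 = 20.0

20.0-fold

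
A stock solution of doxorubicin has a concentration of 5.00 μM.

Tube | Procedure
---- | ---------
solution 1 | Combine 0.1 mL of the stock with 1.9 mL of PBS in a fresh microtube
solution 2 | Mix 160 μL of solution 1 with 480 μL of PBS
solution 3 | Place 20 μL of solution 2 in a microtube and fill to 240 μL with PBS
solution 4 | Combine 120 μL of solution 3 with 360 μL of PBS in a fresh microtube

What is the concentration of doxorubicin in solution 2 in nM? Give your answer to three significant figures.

Step 1: 0.1 mL + 1.9 mL = 2 mL total → factor 2/0.1 = 20
Step 2: 160 μL + 480 μL = 640 μL total → factor 640/160 = 4
Dilution factor through solution 2 = 20 × 4 = 80
[solution 2] = 5.00 μM / 80 = 0.06250 μM = 62.5 nM

62.5 nM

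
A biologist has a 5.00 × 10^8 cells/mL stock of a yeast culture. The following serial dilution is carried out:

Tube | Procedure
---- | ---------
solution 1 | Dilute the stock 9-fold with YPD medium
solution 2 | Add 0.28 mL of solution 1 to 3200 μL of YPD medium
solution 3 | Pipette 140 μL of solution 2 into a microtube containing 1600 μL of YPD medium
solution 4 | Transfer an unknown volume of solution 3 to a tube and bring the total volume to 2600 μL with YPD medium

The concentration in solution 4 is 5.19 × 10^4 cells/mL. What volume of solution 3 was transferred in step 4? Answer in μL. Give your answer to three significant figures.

Step 1: 9-fold → factor 9
Step 2: 0.28 mL + 3200 μL = 3.48 mL total → factor 3.48/0.28 = 12.429
Step 3: 140 μL + 1600 μL = 1740 μL total → factor 1740/140 = 12.429
Step 4: v brought to 2600 μL → factor = 2600 μL/v
Product of known-step factors = 1390.2
Overall factor = 5.00 × 10^8 cells/mL / (5.19 × 10^4 cells/mL) = 9633.9
Step-4 factor = 9633.9 / 1390.2 = 6.9298
v = 2600 μL / 6.9298 = 375 μL

375 μL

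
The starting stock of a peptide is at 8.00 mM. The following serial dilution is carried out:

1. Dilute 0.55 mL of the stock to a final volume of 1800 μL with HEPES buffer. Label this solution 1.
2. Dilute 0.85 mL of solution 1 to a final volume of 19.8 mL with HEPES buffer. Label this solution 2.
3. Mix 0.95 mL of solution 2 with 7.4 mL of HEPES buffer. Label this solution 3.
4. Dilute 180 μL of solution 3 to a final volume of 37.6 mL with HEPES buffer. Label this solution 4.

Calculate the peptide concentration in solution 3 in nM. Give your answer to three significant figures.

1.19 × 10^4 nM

Step 1: 0.55 mL brought to 1800 μL → factor 1.8/0.55 = 3.2727
Step 2: 0.85 mL brought to 19.8 mL → factor 19.8/0.85 = 23.294
Step 3: 0.95 mL + 7.4 mL = 8.35 mL total → factor 8.35/0.95 = 8.7895
Dilution factor through solution 3 = 3.2727 × 23.294 × 8.7895 = 670.07
[solution 3] = 8.00 mM / 670.07 = 0.01194 mM = 1.19 × 10^4 nM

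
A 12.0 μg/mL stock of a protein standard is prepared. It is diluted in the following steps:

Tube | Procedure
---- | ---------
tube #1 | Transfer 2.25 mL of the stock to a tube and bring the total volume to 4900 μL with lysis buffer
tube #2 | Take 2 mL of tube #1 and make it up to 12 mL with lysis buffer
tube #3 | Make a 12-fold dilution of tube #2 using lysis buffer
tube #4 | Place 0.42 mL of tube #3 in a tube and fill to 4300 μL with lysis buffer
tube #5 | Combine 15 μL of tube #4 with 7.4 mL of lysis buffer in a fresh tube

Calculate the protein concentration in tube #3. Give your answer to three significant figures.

Step 1: 2.25 mL brought to 4900 μL → factor 4.9/2.25 = 2.1778
Step 2: 2 mL brought to 12 mL → factor 12/2 = 6
Step 3: 12-fold → factor 12
Dilution factor through tube #3 = 2.1778 × 6 × 12 = 156.8
[tube #3] = 12.0 μg/mL / 156.8 = 0.0765 μg/mL

0.0765 μg/mL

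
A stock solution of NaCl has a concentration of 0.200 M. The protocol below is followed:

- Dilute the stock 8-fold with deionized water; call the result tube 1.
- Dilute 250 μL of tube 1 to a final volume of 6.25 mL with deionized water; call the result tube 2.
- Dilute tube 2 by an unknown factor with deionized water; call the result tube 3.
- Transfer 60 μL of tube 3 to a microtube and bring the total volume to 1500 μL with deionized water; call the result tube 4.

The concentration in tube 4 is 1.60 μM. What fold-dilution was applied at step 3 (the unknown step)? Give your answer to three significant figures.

Step 1: 8-fold → factor 8
Step 2: 250 μL brought to 6.25 mL → factor 6250/250 = 25
Step 3: unknown factor x
Step 4: 60 μL brought to 1500 μL → factor 1500/60 = 25
Product of known-step factors = 5000
Overall factor = 0.200 M / (1.60 μM) = 1.25 × 10^5
x = 1.25 × 10^5 / 5000 = 25.0

25.0-fold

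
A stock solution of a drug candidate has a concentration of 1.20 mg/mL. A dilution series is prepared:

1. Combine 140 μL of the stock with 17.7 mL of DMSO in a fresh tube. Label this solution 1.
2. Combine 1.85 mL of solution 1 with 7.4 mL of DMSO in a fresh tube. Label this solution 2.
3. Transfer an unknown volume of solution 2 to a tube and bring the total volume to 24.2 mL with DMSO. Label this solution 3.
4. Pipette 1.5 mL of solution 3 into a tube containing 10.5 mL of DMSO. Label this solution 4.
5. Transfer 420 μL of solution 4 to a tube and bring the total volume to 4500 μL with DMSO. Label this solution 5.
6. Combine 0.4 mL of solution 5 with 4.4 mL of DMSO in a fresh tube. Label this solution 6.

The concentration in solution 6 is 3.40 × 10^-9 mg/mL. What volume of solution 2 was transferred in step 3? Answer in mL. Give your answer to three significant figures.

Step 1: 140 μL + 17.7 mL = 17840 μL total → factor 17840/140 = 127.43
Step 2: 1.85 mL + 7.4 mL = 9.25 mL total → factor 9.25/1.85 = 5
Step 3: v brought to 24.2 mL → factor = 24.2 mL/v
Step 4: 1.5 mL + 10.5 mL = 12 mL total → factor 12/1.5 = 8
Step 5: 420 μL brought to 4500 μL → factor 4500/420 = 10.714
Step 6: 0.4 mL + 4.4 mL = 4.8 mL total → factor 4.8/0.4 = 12
Product of known-step factors = 6.5535 × 10^5
Overall factor = 1.20 mg/mL / (3.40 × 10^-9 mg/mL) = 3.5294 × 10^8
Step-3 factor = 3.5294 × 10^8 / 6.5535 × 10^5 = 538.56
v = 24.2 mL / 538.56 = 0.0449 mL

0.0449 mL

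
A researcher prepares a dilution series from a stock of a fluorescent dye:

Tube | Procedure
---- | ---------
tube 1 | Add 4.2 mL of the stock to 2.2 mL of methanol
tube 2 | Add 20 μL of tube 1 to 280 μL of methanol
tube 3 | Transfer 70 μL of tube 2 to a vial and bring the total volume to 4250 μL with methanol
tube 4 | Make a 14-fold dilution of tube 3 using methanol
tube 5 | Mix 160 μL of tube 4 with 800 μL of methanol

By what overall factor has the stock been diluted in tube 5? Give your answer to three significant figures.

1.17 × 10^5

Step 1: 4.2 mL + 2.2 mL = 6.4 mL total → factor 6.4/4.2 = 1.5238
Step 2: 20 μL + 280 μL = 300 μL total → factor 300/20 = 15
Step 3: 70 μL brought to 4250 μL → factor 4250/70 = 60.714
Step 4: 14-fold → factor 14
Step 5: 160 μL + 800 μL = 960 μL total → factor 960/160 = 6
Overall dilution factor = 1.5238 × 15 × 60.714 × 14 × 6 = 1.1657 × 10^5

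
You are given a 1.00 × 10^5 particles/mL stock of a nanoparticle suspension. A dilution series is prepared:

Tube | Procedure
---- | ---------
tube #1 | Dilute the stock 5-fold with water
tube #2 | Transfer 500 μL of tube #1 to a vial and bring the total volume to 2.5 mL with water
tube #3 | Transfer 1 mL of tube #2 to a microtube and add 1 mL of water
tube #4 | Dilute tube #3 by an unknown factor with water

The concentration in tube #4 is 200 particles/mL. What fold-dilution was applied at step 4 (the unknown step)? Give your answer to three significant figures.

10.0-fold

Step 1: 5-fold → factor 5
Step 2: 500 μL brought to 2.5 mL → factor 2500/500 = 5
Step 3: 1 mL + 1 mL = 2 mL total → factor 2/1 = 2
Step 4: unknown factor x
Product of known-step factors = 50
Overall factor = 1.00 × 10^5 particles/mL / (200 particles/mL) = 500
x = 500 / 50 = 10.0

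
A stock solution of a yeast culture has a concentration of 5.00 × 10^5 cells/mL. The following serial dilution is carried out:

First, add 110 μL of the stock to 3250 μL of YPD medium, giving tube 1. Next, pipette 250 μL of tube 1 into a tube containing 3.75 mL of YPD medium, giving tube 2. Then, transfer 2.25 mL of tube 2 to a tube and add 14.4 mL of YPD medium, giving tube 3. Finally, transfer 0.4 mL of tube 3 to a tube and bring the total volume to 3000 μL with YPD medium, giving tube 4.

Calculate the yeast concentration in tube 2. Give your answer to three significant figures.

1.02 × 10^3 cells/mL

Step 1: 110 μL + 3250 μL = 3360 μL total → factor 3360/110 = 30.545
Step 2: 250 μL + 3.75 mL = 4000 μL total → factor 4000/250 = 16
Dilution factor through tube 2 = 30.545 × 16 = 488.73
[tube 2] = 5.00 × 10^5 cells/mL / 488.73 = 1.02 × 10^3 cells/mL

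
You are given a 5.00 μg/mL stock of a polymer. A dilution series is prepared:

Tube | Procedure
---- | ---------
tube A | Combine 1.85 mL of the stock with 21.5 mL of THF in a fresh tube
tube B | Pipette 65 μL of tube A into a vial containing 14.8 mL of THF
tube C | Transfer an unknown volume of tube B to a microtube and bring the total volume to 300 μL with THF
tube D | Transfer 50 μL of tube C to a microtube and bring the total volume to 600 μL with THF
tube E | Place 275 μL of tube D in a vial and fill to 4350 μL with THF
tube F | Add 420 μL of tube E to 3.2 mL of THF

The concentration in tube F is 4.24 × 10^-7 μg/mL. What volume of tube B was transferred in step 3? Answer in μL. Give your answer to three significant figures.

Step 1: 1.85 mL + 21.5 mL = 23.35 mL total → factor 23.35/1.85 = 12.622
Step 2: 65 μL + 14.8 mL = 14865 μL total → factor 14865/65 = 228.69
Step 3: v brought to 300 μL → factor = 300 μL/v
Step 4: 50 μL brought to 600 μL → factor 600/50 = 12
Step 5: 275 μL brought to 4350 μL → factor 4350/275 = 15.818
Step 6: 420 μL + 3.2 mL = 3620 μL total → factor 3620/420 = 8.619
Product of known-step factors = 4.7224 × 10^6
Overall factor = 5.00 μg/mL / (4.24 × 10^-7 μg/mL) = 1.1792 × 10^7
Step-3 factor = 1.1792 × 10^7 / 4.7224 × 10^6 = 2.4971
v = 300 μL / 2.4971 = 120 μL

120 μL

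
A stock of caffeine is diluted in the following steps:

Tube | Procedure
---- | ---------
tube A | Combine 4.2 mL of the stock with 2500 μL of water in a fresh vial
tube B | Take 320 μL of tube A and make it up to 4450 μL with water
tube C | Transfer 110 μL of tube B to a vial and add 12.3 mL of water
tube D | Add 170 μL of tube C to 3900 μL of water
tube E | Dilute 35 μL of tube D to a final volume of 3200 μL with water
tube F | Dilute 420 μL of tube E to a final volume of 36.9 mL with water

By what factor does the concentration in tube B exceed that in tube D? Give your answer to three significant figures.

Step 1: 4.2 mL + 2500 μL = 6.7 mL total → factor 6.7/4.2 = 1.5952
Step 2: 320 μL brought to 4450 μL → factor 4450/320 = 13.906
Step 3: 110 μL + 12.3 mL = 12410 μL total → factor 12410/110 = 112.82
Step 4: 170 μL + 3900 μL = 4070 μL total → factor 4070/170 = 23.941
Dilution factor to tube B = 22.184; to tube D = 59918
[tube B]/[tube D] = (factor to tube D)/(factor to tube B) = 59918/22.184 = 2.70 × 10^3

2.70 × 10^3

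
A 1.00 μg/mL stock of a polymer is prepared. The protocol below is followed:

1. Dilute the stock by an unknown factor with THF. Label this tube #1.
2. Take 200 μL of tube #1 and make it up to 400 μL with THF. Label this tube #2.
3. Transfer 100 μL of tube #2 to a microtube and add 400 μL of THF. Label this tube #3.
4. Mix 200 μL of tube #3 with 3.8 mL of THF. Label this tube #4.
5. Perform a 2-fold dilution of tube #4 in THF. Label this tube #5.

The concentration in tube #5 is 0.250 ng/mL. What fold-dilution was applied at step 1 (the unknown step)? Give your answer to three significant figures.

10.0-fold

Step 1: unknown factor x
Step 2: 200 μL brought to 400 μL → factor 400/200 = 2
Step 3: 100 μL + 400 μL = 500 μL total → factor 500/100 = 5
Step 4: 200 μL + 3.8 mL = 4000 μL total → factor 4000/200 = 20
Step 5: 2-fold → factor 2
Product of known-step factors = 400
Overall factor = 1.00 μg/mL / (0.250 ng/mL) = 4000
x = 4000 / 400 = 10.0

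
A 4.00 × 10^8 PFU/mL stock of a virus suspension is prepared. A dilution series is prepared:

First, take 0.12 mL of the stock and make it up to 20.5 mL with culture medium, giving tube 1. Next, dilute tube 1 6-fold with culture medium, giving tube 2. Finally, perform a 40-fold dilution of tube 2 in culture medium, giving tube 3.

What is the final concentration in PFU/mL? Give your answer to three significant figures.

9.76 × 10^3 PFU/mL

Step 1: 0.12 mL brought to 20.5 mL → factor 20.5/0.12 = 170.83
Step 2: 6-fold → factor 6
Step 3: 40-fold → factor 40
Overall dilution factor = 170.83 × 6 × 40 = 41000
Final = 4.00 × 10^8 PFU/mL / 41000 = 9.76 × 10^3 PFU/mL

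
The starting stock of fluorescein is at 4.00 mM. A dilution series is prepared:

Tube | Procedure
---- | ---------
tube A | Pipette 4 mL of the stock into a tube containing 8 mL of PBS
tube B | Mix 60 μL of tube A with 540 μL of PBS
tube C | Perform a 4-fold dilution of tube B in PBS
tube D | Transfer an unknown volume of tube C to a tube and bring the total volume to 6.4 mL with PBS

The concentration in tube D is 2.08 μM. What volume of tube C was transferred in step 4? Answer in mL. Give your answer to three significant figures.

0.399 mL

Step 1: 4 mL + 8 mL = 12 mL total → factor 12/4 = 3
Step 2: 60 μL + 540 μL = 600 μL total → factor 600/60 = 10
Step 3: 4-fold → factor 4
Step 4: v brought to 6.4 mL → factor = 6.4 mL/v
Product of known-step factors = 120
Overall factor = 4.00 mM / (2.08 μM) = 1923.1
Step-4 factor = 1923.1 / 120 = 16.026
v = 6.4 mL / 16.026 = 0.399 mL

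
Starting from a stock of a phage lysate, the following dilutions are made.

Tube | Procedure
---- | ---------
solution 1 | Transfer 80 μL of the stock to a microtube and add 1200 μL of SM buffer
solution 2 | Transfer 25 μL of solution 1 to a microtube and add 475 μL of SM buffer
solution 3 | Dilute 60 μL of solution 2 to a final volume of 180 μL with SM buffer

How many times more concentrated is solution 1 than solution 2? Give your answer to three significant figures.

Step 1: 80 μL + 1200 μL = 1280 μL total → factor 1280/80 = 16
Step 2: 25 μL + 475 μL = 500 μL total → factor 500/25 = 20
Dilution factor to solution 1 = 16; to solution 2 = 320
[solution 1]/[solution 2] = (factor to solution 2)/(factor to solution 1) = 320/16 = 20.0

20.0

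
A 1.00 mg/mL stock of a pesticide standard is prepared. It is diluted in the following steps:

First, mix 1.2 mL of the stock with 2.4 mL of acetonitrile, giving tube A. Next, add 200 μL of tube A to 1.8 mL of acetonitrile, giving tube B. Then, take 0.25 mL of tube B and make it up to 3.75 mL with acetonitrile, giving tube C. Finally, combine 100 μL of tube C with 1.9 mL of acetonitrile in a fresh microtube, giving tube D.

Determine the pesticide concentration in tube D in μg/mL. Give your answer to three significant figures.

0.111 μg/mL

Step 1: 1.2 mL + 2.4 mL = 3.6 mL total → factor 3.6/1.2 = 3
Step 2: 200 μL + 1.8 mL = 2000 μL total → factor 2000/200 = 10
Step 3: 0.25 mL brought to 3.75 mL → factor 3.75/0.25 = 15
Step 4: 100 μL + 1.9 mL = 2000 μL total → factor 2000/100 = 20
Overall dilution factor = 3 × 10 × 15 × 20 = 9000
Final = 1.00 mg/mL / 9000 = 0.0001111 mg/mL = 0.111 μg/mL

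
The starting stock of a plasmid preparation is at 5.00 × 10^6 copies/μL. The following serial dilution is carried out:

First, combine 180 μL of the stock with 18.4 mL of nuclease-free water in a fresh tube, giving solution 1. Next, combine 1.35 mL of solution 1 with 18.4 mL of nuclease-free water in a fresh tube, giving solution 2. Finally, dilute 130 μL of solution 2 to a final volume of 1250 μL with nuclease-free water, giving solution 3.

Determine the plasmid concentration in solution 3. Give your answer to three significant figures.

344 copies/μL

Step 1: 180 μL + 18.4 mL = 18580 μL total → factor 18580/180 = 103.22
Step 2: 1.35 mL + 18.4 mL = 19.75 mL total → factor 19.75/1.35 = 14.63
Step 3: 130 μL brought to 1250 μL → factor 1250/130 = 9.6154
Overall dilution factor = 103.22 × 14.63 × 9.6154 = 14520
Final = 5.00 × 10^6 copies/μL / 14520 = 344 copies/μL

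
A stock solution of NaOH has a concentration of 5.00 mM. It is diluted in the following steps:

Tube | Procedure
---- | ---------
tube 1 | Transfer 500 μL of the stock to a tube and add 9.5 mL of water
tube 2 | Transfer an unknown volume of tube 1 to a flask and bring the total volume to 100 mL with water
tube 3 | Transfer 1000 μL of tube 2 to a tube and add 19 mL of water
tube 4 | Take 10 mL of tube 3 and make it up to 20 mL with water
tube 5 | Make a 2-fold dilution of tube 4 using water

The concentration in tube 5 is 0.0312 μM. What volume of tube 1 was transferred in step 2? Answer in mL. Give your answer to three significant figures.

0.998 mL

Step 1: 500 μL + 9.5 mL = 10000 μL total → factor 10000/500 = 20
Step 2: v brought to 100 mL → factor = 100 mL/v
Step 3: 1000 μL + 19 mL = 20000 μL total → factor 20000/1000 = 20
Step 4: 10 mL brought to 20 mL → factor 20/10 = 2
Step 5: 2-fold → factor 2
Product of known-step factors = 1600
Overall factor = 5.00 mM / (0.0312 μM) = 1.6026 × 10^5
Step-2 factor = 1.6026 × 10^5 / 1600 = 100.16
v = 100 mL / 100.16 = 0.998 mL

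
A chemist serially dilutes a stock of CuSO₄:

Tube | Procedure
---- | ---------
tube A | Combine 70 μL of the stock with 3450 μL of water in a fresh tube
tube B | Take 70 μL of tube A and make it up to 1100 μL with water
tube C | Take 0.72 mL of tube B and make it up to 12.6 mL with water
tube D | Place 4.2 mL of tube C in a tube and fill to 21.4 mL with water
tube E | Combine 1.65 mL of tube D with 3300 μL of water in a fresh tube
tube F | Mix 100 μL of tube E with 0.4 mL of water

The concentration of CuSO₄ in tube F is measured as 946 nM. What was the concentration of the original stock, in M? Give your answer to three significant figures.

Step 1: 70 μL + 3450 μL = 3520 μL total → factor 3520/70 = 50.286
Step 2: 70 μL brought to 1100 μL → factor 1100/70 = 15.714
Step 3: 0.72 mL brought to 12.6 mL → factor 12.6/0.72 = 17.5
Step 4: 4.2 mL brought to 21.4 mL → factor 21.4/4.2 = 5.0952
Step 5: 1.65 mL + 3300 μL = 4.95 mL total → factor 4.95/1.65 = 3
Step 6: 100 μL + 0.4 mL = 500 μL total → factor 500/100 = 5
Overall dilution factor = 50.286 × 15.714 × 17.5 × 5.0952 × 3 × 5 = 1.0569 × 10^6
Stock = 946 nM × 1.0569 × 10^6 = 9.998 × 10^8 nM = 1.00 M

1.00 M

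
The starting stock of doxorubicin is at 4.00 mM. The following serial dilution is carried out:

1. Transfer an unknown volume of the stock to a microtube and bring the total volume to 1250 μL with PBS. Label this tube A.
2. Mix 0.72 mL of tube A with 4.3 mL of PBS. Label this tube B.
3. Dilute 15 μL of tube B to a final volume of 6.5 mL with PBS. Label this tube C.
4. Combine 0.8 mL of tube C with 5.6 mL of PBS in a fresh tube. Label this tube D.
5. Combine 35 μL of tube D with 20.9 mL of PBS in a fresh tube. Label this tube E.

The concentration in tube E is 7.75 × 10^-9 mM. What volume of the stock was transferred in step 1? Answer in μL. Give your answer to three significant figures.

35.0 μL

Step 1: v brought to 1250 μL → factor = 1250 μL/v
Step 2: 0.72 mL + 4.3 mL = 5.02 mL total → factor 5.02/0.72 = 6.9722
Step 3: 15 μL brought to 6.5 mL → factor 6500/15 = 433.33
Step 4: 0.8 mL + 5.6 mL = 6.4 mL total → factor 6.4/0.8 = 8
Step 5: 35 μL + 20.9 mL = 20935 μL total → factor 20935/35 = 598.14
Product of known-step factors = 1.4457 × 10^7
Overall factor = 4.00 mM / (7.75 × 10^-9 mM) = 5.1613 × 10^8
Step-1 factor = 5.1613 × 10^8 / 1.4457 × 10^7 = 35.7
v = 1250 μL / 35.7 = 35.0 μL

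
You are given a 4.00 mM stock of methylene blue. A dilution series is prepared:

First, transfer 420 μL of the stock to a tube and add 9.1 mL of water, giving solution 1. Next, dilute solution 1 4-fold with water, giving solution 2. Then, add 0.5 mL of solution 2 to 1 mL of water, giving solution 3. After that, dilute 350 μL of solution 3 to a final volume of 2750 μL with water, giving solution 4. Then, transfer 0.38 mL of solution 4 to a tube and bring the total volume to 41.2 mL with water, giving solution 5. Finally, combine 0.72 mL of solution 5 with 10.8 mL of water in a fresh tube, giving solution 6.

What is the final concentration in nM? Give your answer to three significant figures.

Step 1: 420 μL + 9.1 mL = 9520 μL total → factor 9520/420 = 22.667
Step 2: 4-fold → factor 4
Step 3: 0.5 mL + 1 mL = 1.5 mL total → factor 1.5/0.5 = 3
Step 4: 350 μL brought to 2750 μL → factor 2750/350 = 7.8571
Step 5: 0.38 mL brought to 41.2 mL → factor 41.2/0.38 = 108.42
Step 6: 0.72 mL + 10.8 mL = 11.52 mL total → factor 11.52/0.72 = 16
Overall dilution factor = 22.667 × 4 × 3 × 7.8571 × 108.42 × 16 = 3.7074 × 10^6
Final = 4.00 mM / 3.7074 × 10^6 = 1.079 × 10^-6 mM = 1.08 nM

1.08 nM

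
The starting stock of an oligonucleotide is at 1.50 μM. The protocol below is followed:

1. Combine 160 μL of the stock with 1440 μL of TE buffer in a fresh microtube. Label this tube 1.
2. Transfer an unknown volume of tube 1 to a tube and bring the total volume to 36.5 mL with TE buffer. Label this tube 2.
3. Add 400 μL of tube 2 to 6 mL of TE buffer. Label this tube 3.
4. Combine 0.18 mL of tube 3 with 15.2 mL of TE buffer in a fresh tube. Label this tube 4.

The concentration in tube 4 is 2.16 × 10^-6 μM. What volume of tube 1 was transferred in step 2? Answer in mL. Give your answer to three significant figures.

Step 1: 160 μL + 1440 μL = 1600 μL total → factor 1600/160 = 10
Step 2: v brought to 36.5 mL → factor = 36.5 mL/v
Step 3: 400 μL + 6 mL = 6400 μL total → factor 6400/400 = 16
Step 4: 0.18 mL + 15.2 mL = 15.38 mL total → factor 15.38/0.18 = 85.444
Product of known-step factors = 13671
Overall factor = 1.50 μM / (2.16 × 10^-6 μM) = 6.9444 × 10^5
Step-2 factor = 6.9444 × 10^5 / 13671 = 50.796
v = 36.5 mL / 50.796 = 0.719 mL

0.719 mL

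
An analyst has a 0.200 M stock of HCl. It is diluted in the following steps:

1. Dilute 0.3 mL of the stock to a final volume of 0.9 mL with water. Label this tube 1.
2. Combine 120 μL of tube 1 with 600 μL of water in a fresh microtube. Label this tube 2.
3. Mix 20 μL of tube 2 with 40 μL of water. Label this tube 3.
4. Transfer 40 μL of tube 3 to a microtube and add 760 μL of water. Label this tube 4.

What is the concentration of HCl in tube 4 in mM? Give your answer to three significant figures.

Step 1: 0.3 mL brought to 0.9 mL → factor 0.9/0.3 = 3
Step 2: 120 μL + 600 μL = 720 μL total → factor 720/120 = 6
Step 3: 20 μL + 40 μL = 60 μL total → factor 60/20 = 3
Step 4: 40 μL + 760 μL = 800 μL total → factor 800/40 = 20
Overall dilution factor = 3 × 6 × 3 × 20 = 1080
Final = 0.200 M / 1080 = 0.0001852 M = 0.185 mM

0.185 mM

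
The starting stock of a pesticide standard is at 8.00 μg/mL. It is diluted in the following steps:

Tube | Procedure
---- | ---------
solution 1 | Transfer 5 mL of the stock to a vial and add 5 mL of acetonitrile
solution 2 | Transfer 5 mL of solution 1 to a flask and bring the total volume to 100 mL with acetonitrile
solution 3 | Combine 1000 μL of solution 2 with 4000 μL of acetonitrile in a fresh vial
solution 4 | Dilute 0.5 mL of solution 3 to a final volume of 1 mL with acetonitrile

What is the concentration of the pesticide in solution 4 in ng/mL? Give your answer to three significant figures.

20.0 ng/mL

Step 1: 5 mL + 5 mL = 10 mL total → factor 10/5 = 2
Step 2: 5 mL brought to 100 mL → factor 100/5 = 20
Step 3: 1000 μL + 4000 μL = 5000 μL total → factor 5000/1000 = 5
Step 4: 0.5 mL brought to 1 mL → factor 1/0.5 = 2
Dilution factor through solution 4 = 2 × 20 × 5 × 2 = 400
[solution 4] = 8.00 μg/mL / 400 = 0.02000 μg/mL = 20.0 ng/mL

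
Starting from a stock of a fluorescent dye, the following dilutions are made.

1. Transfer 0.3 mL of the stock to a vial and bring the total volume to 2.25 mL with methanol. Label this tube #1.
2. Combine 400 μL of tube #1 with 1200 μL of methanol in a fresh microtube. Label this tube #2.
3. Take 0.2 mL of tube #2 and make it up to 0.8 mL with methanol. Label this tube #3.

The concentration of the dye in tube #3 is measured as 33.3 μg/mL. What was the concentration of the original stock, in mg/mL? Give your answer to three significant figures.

4.00 mg/mL

Step 1: 0.3 mL brought to 2.25 mL → factor 2.25/0.3 = 7.5
Step 2: 400 μL + 1200 μL = 1600 μL total → factor 1600/400 = 4
Step 3: 0.2 mL brought to 0.8 mL → factor 0.8/0.2 = 4
Overall dilution factor = 7.5 × 4 × 4 = 120
Stock = 33.3 μg/mL × 120 = 3996 μg/mL = 4.00 mg/mL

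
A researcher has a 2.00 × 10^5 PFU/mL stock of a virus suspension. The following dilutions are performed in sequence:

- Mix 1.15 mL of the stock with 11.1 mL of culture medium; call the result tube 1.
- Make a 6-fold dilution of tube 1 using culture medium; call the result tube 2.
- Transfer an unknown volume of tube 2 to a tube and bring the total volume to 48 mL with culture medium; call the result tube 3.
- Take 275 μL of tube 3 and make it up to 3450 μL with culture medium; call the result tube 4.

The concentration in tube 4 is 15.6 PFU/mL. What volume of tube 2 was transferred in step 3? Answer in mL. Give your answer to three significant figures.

3.00 mL

Step 1: 1.15 mL + 11.1 mL = 12.25 mL total → factor 12.25/1.15 = 10.652
Step 2: 6-fold → factor 6
Step 3: v brought to 48 mL → factor = 48 mL/v
Step 4: 275 μL brought to 3450 μL → factor 3450/275 = 12.545
Product of known-step factors = 801.82
Overall factor = 2.00 × 10^5 PFU/mL / (15.6 PFU/mL) = 12821
Step-3 factor = 12821 / 801.82 = 15.989
v = 48 mL / 15.989 = 3.00 mL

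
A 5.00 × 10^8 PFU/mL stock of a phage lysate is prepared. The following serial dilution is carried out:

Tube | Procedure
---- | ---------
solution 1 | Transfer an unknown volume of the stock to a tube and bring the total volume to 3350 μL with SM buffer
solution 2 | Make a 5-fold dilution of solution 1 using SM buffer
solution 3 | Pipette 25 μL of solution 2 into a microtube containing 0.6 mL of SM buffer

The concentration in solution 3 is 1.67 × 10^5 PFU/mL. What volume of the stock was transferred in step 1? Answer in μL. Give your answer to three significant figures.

Step 1: v brought to 3350 μL → factor = 3350 μL/v
Step 2: 5-fold → factor 5
Step 3: 25 μL + 0.6 mL = 625 μL total → factor 625/25 = 25
Product of known-step factors = 125
Overall factor = 5.00 × 10^8 PFU/mL / (1.67 × 10^5 PFU/mL) = 2994
Step-1 factor = 2994 / 125 = 23.952
v = 3350 μL / 23.952 = 140 μL

140 μL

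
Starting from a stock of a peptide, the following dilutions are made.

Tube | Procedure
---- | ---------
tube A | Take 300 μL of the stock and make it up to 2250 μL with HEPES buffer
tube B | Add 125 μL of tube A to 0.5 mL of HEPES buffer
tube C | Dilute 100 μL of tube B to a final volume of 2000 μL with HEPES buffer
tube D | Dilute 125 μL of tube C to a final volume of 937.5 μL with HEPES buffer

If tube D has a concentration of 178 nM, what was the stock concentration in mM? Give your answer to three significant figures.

Step 1: 300 μL brought to 2250 μL → factor 2250/300 = 7.5
Step 2: 125 μL + 0.5 mL = 625 μL total → factor 625/125 = 5
Step 3: 100 μL brought to 2000 μL → factor 2000/100 = 20
Step 4: 125 μL brought to 937.5 μL → factor 937.5/125 = 7.5
Overall dilution factor = 7.5 × 5 × 20 × 7.5 = 5625
Stock = 178 nM × 5625 = 1.001 × 10^6 nM = 1.00 mM

1.00 mM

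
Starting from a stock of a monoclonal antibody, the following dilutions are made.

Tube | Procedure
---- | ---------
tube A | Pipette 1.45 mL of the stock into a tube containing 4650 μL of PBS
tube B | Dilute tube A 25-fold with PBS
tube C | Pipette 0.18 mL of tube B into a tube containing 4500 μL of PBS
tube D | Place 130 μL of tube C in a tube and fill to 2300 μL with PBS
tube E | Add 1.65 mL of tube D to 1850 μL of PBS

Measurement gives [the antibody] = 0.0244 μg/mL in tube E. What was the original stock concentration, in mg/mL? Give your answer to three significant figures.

2.50 mg/mL

Step 1: 1.45 mL + 4650 μL = 6.1 mL total → factor 6.1/1.45 = 4.2069
Step 2: 25-fold → factor 25
Step 3: 0.18 mL + 4500 μL = 4.68 mL total → factor 4.68/0.18 = 26
Step 4: 130 μL brought to 2300 μL → factor 2300/130 = 17.692
Step 5: 1.65 mL + 1850 μL = 3.5 mL total → factor 3.5/1.65 = 2.1212
Overall dilution factor = 4.2069 × 25 × 26 × 17.692 × 2.1212 = 1.0262 × 10^5
Stock = 0.0244 μg/mL × 1.0262 × 10^5 = 2504 μg/mL = 2.50 mg/mL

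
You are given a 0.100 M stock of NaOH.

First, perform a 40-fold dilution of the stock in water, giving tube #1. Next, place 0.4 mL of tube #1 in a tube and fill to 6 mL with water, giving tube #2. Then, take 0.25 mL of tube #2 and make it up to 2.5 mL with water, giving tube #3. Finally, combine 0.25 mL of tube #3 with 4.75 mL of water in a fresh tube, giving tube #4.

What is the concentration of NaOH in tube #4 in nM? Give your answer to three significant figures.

Step 1: 40-fold → factor 40
Step 2: 0.4 mL brought to 6 mL → factor 6/0.4 = 15
Step 3: 0.25 mL brought to 2.5 mL → factor 2.5/0.25 = 10
Step 4: 0.25 mL + 4.75 mL = 5 mL total → factor 5/0.25 = 20
Overall dilution factor = 40 × 15 × 10 × 20 = 1.2 × 10^5
Final = 0.100 M / 1.2 × 10^5 = 8.333 × 10^-7 M = 833 nM

833 nM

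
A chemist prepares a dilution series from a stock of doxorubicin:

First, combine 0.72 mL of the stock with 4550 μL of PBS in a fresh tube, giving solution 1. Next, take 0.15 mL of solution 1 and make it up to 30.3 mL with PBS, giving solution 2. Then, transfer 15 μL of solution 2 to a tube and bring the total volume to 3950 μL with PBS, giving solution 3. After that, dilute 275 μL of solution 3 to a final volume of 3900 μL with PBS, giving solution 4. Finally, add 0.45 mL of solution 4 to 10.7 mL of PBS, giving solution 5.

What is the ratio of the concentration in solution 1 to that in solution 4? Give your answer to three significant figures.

Step 1: 0.72 mL + 4550 μL = 5.27 mL total → factor 5.27/0.72 = 7.3194
Step 2: 0.15 mL brought to 30.3 mL → factor 30.3/0.15 = 202
Step 3: 15 μL brought to 3950 μL → factor 3950/15 = 263.33
Step 4: 275 μL brought to 3900 μL → factor 3900/275 = 14.182
Dilution factor to solution 1 = 7.3194; to solution 4 = 5.5216 × 10^6
[solution 1]/[solution 4] = (factor to solution 4)/(factor to solution 1) = 5.5216 × 10^6/7.3194 = 7.54 × 10^5

7.54 × 10^5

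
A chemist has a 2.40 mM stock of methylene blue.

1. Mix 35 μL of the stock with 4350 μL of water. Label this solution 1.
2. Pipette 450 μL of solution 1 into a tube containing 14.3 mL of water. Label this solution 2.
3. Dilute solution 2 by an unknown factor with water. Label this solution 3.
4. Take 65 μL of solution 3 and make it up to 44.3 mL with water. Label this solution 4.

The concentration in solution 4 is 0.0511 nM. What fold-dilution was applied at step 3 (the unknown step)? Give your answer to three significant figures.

16.8-fold

Step 1: 35 μL + 4350 μL = 4385 μL total → factor 4385/35 = 125.29
Step 2: 450 μL + 14.3 mL = 14750 μL total → factor 14750/450 = 32.778
Step 3: unknown factor x
Step 4: 65 μL brought to 44.3 mL → factor 44300/65 = 681.54
Product of known-step factors = 2.7988 × 10^6
Overall factor = 2.40 mM / (0.0511 nM) = 4.6967 × 10^7
x = 4.6967 × 10^7 / 2.7988 × 10^6 = 16.8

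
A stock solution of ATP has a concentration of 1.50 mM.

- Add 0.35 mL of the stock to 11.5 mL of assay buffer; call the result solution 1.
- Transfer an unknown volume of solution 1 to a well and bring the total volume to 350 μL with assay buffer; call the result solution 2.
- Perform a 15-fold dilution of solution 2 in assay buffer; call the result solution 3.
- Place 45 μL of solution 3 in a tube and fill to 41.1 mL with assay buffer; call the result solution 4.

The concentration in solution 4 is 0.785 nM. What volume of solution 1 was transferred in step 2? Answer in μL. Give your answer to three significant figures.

Step 1: 0.35 mL + 11.5 mL = 11.85 mL total → factor 11.85/0.35 = 33.857
Step 2: v brought to 350 μL → factor = 350 μL/v
Step 3: 15-fold → factor 15
Step 4: 45 μL brought to 41.1 mL → factor 41100/45 = 913.33
Product of known-step factors = 4.6384 × 10^5
Overall factor = 1.50 mM / (0.785 nM) = 1.9108 × 10^6
Step-2 factor = 1.9108 × 10^6 / 4.6384 × 10^5 = 4.1196
v = 350 μL / 4.1196 = 85.0 μL

85.0 μL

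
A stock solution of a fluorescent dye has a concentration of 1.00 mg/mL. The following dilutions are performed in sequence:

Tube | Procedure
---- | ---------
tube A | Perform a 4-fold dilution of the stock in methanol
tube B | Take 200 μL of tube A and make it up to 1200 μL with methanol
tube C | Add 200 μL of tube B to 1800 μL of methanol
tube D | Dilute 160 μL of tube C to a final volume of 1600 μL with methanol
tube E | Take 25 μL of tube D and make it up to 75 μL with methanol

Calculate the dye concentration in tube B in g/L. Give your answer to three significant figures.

Step 1: 4-fold → factor 4
Step 2: 200 μL brought to 1200 μL → factor 1200/200 = 6
Dilution factor through tube B = 4 × 6 = 24
[tube B] = 1.00 mg/mL / 24 = 0.04167 mg/mL = 0.0417 g/L

0.0417 g/L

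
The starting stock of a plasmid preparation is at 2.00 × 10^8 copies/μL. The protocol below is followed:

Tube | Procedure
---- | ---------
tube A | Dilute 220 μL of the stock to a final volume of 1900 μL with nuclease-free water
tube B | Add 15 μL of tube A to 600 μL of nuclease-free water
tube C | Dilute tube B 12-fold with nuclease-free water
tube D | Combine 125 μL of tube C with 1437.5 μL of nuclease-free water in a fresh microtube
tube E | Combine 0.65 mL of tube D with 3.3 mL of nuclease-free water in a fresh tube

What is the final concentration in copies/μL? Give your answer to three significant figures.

Step 1: 220 μL brought to 1900 μL → factor 1900/220 = 8.6364
Step 2: 15 μL + 600 μL = 615 μL total → factor 615/15 = 41
Step 3: 12-fold → factor 12
Step 4: 125 μL + 1437.5 μL = 1562.5 μL total → factor 1562.5/125 = 12.5
Step 5: 0.65 mL + 3.3 mL = 3.95 mL total → factor 3.95/0.65 = 6.0769
Overall dilution factor = 8.6364 × 41 × 12 × 12.5 × 6.0769 = 3.2277 × 10^5
Final = 2.00 × 10^8 copies/μL / 3.2277 × 10^5 = 620 copies/μL

620 copies/μL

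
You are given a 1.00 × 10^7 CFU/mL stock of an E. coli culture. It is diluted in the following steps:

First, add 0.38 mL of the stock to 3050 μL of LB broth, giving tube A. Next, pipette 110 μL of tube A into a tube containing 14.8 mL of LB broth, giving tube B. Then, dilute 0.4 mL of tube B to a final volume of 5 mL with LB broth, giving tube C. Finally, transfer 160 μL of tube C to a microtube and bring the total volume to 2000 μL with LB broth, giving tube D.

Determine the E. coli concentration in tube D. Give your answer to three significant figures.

52.3 CFU/mL

Step 1: 0.38 mL + 3050 μL = 3.43 mL total → factor 3.43/0.38 = 9.0263
Step 2: 110 μL + 14.8 mL = 14910 μL total → factor 14910/110 = 135.55
Step 3: 0.4 mL brought to 5 mL → factor 5/0.4 = 12.5
Step 4: 160 μL brought to 2000 μL → factor 2000/160 = 12.5
Overall dilution factor = 9.0263 × 135.55 × 12.5 × 12.5 = 1.9117 × 10^5
Final = 1.00 × 10^7 CFU/mL / 1.9117 × 10^5 = 52.3 CFU/mL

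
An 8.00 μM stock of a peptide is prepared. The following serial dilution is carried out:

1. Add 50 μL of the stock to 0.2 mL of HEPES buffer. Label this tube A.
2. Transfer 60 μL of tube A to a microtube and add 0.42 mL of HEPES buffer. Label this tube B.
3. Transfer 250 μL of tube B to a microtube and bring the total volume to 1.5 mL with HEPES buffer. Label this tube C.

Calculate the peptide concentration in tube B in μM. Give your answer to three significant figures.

0.200 μM

Step 1: 50 μL + 0.2 mL = 250 μL total → factor 250/50 = 5
Step 2: 60 μL + 0.42 mL = 480 μL total → factor 480/60 = 8
Dilution factor through tube B = 5 × 8 = 40
[tube B] = 8.00 μM / 40 = 0.200 μM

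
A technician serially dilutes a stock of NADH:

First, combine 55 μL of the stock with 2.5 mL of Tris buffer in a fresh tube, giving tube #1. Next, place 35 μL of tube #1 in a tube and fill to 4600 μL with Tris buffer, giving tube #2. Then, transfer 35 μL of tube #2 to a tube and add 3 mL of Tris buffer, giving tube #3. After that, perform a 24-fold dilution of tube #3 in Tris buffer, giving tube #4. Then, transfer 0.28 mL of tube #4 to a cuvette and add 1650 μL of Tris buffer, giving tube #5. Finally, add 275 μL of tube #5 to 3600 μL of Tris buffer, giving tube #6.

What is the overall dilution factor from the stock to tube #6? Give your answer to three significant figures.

1.23 × 10^9

Step 1: 55 μL + 2.5 mL = 2555 μL total → factor 2555/55 = 46.455
Step 2: 35 μL brought to 4600 μL → factor 4600/35 = 131.43
Step 3: 35 μL + 3 mL = 3035 μL total → factor 3035/35 = 86.714
Step 4: 24-fold → factor 24
Step 5: 0.28 mL + 1650 μL = 1.93 mL total → factor 1.93/0.28 = 6.8929
Step 6: 275 μL + 3600 μL = 3875 μL total → factor 3875/275 = 14.091
Overall dilution factor = 46.455 × 131.43 × 86.714 × 24 × 6.8929 × 14.091 = 1.2341 × 10^9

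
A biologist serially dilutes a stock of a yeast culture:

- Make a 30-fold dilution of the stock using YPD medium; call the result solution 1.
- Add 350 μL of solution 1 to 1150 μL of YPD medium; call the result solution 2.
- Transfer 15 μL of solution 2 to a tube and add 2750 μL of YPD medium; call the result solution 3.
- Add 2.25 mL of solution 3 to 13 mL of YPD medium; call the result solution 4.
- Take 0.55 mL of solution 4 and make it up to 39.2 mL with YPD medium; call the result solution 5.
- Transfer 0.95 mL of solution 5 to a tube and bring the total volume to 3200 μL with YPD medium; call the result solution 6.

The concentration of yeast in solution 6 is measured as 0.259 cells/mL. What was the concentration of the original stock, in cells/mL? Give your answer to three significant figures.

9.99 × 10^6 cells/mL

Step 1: 30-fold → factor 30
Step 2: 350 μL + 1150 μL = 1500 μL total → factor 1500/350 = 4.2857
Step 3: 15 μL + 2750 μL = 2765 μL total → factor 2765/15 = 184.33
Step 4: 2.25 mL + 13 mL = 15.25 mL total → factor 15.25/2.25 = 6.7778
Step 5: 0.55 mL brought to 39.2 mL → factor 39.2/0.55 = 71.273
Step 6: 0.95 mL brought to 3200 μL → factor 3.2/0.95 = 3.3684
Overall dilution factor = 30 × 4.2857 × 184.33 × 6.7778 × 71.273 × 3.3684 = 3.8564 × 10^7
Stock = 0.259 cells/mL × 3.8564 × 10^7 = 9.99 × 10^6 cells/mL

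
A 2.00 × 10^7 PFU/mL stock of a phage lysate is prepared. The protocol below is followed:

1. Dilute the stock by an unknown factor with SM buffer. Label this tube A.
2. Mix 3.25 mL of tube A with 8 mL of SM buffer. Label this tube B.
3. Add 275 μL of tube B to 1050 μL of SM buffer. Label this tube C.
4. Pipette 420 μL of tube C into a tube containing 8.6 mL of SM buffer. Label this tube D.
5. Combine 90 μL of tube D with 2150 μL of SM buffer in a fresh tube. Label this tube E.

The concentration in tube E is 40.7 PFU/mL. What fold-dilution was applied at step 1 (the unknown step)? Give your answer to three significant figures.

Step 1: unknown factor x
Step 2: 3.25 mL + 8 mL = 11.25 mL total → factor 11.25/3.25 = 3.4615
Step 3: 275 μL + 1050 μL = 1325 μL total → factor 1325/275 = 4.8182
Step 4: 420 μL + 8.6 mL = 9020 μL total → factor 9020/420 = 21.476
Step 5: 90 μL + 2150 μL = 2240 μL total → factor 2240/90 = 24.889
Product of known-step factors = 8914.9
Overall factor = 2.00 × 10^7 PFU/mL / (40.7 PFU/mL) = 4.914 × 10^5
x = 4.914 × 10^5 / 8914.9 = 55.1

55.1-fold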